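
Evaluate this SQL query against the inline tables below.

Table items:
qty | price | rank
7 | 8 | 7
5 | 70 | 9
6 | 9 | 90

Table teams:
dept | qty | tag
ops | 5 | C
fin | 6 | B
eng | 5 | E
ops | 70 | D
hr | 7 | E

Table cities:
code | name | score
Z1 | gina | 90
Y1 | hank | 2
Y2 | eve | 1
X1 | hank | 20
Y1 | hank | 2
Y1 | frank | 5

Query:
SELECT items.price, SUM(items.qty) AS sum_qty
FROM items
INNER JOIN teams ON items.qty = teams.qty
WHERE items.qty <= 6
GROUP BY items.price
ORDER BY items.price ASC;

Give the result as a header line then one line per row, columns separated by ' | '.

== RESULT ==
items.price | sum_qty
9 | 6
70 | 10

Derivation:
After JOIN teams (4 rows):
items.qty | items.price | items.rank | teams.dept | teams.qty | teams.tag
7 | 8 | 7 | hr | 7 | E
5 | 70 | 9 | ops | 5 | C
5 | 70 | 9 | eng | 5 | E
6 | 9 | 90 | fin | 6 | B
After WHERE (3 rows):
items.qty | items.price | items.rank | teams.dept | teams.qty | teams.tag
5 | 70 | 9 | ops | 5 | C
5 | 70 | 9 | eng | 5 | E
6 | 9 | 90 | fin | 6 | B
After GROUP BY (2 rows):
items.price | sum_qty
70 | 10
9 | 6
After ORDER BY (2 rows):
items.price | sum_qty
9 | 6
70 | 10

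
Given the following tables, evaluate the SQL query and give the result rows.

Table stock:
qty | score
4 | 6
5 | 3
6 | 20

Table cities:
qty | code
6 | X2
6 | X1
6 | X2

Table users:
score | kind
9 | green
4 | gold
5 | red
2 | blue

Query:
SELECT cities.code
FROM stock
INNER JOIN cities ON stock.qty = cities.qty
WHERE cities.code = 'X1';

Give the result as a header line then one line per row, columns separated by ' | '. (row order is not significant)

After JOIN cities (3 rows):
stock.qty | stock.score | cities.qty | cities.code
6 | 20 | 6 | X2
6 | 20 | 6 | X1
6 | 20 | 6 | X2
After WHERE (1 rows):
stock.qty | stock.score | cities.qty | cities.code
6 | 20 | 6 | X1
After SELECT (1 rows):
cities.code
X1

== RESULT ==
cities.code
X1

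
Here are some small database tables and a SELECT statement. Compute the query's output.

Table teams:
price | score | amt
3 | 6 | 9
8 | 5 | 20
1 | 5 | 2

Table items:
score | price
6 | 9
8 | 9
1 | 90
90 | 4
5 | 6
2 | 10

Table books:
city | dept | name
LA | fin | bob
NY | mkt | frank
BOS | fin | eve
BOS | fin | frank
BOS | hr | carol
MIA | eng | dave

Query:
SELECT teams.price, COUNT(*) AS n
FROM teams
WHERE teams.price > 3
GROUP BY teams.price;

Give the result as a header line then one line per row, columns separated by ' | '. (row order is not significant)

After WHERE (1 rows):
teams.price | teams.score | teams.amt
8 | 5 | 20
After GROUP BY (1 rows):
teams.price | n
8 | 1

== RESULT ==
teams.price | n
8 | 1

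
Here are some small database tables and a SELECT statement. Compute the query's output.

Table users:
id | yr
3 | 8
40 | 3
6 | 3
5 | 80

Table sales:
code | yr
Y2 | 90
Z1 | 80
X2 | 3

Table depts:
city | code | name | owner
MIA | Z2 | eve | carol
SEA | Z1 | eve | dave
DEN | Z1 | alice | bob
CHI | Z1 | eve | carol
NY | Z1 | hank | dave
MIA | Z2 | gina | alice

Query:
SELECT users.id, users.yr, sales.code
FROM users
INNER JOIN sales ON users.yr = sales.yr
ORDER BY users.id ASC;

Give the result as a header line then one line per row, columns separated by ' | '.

== RESULT ==
users.id | users.yr | sales.code
5 | 80 | Z1
6 | 3 | X2
40 | 3 | X2

Derivation:
After JOIN sales (3 rows):
users.id | users.yr | sales.code | sales.yr
40 | 3 | X2 | 3
6 | 3 | X2 | 3
5 | 80 | Z1 | 80
After SELECT (3 rows):
users.id | users.yr | sales.code
40 | 3 | X2
6 | 3 | X2
5 | 80 | Z1
After ORDER BY (3 rows):
users.id | users.yr | sales.code
5 | 80 | Z1
6 | 3 | X2
40 | 3 | X2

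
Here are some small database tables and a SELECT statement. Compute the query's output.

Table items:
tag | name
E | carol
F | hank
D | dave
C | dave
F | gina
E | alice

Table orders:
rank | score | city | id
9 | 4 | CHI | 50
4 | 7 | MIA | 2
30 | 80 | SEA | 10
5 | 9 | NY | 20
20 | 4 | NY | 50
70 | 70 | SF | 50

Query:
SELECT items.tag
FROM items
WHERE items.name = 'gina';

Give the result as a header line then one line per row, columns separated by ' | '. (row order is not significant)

After WHERE (1 rows):
items.tag | items.name
F | gina
After SELECT (1 rows):
items.tag
F

== RESULT ==
items.tag
F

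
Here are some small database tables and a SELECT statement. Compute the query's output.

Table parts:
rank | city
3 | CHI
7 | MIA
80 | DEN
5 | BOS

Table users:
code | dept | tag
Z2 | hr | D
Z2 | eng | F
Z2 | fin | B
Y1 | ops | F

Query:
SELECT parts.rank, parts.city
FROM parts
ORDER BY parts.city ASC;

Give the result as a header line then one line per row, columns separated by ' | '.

After SELECT (4 rows):
parts.rank | parts.city
3 | CHI
7 | MIA
80 | DEN
5 | BOS
After ORDER BY (4 rows):
parts.rank | parts.city
5 | BOS
3 | CHI
80 | DEN
7 | MIA

== RESULT ==
parts.rank | parts.city
5 | BOS
3 | CHI
80 | DEN
7 | MIA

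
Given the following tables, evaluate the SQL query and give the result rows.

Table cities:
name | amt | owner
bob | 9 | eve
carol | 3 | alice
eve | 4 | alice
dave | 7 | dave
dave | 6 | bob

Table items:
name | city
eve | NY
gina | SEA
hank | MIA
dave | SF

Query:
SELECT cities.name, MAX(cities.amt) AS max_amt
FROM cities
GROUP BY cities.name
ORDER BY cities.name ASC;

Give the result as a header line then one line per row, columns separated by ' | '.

After GROUP BY (4 rows):
cities.name | max_amt
bob | 9
carol | 3
eve | 4
dave | 7
After ORDER BY (4 rows):
cities.name | max_amt
bob | 9
carol | 3
dave | 7
eve | 4

== RESULT ==
cities.name | max_amt
bob | 9
carol | 3
dave | 7
eve | 4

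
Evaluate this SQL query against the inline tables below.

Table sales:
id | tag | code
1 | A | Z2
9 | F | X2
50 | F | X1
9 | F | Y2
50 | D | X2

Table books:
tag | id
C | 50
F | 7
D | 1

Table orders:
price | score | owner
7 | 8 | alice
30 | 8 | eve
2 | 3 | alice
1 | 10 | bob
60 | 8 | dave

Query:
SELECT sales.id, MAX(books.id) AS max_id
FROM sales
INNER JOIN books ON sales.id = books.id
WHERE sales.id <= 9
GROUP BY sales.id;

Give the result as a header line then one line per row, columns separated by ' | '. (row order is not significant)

== RESULT ==
sales.id | max_id
1 | 1

Derivation:
After JOIN books (3 rows):
sales.id | sales.tag | sales.code | books.tag | books.id
1 | A | Z2 | D | 1
50 | F | X1 | C | 50
50 | D | X2 | C | 50
After WHERE (1 rows):
sales.id | sales.tag | sales.code | books.tag | books.id
1 | A | Z2 | D | 1
After GROUP BY (1 rows):
sales.id | max_id
1 | 1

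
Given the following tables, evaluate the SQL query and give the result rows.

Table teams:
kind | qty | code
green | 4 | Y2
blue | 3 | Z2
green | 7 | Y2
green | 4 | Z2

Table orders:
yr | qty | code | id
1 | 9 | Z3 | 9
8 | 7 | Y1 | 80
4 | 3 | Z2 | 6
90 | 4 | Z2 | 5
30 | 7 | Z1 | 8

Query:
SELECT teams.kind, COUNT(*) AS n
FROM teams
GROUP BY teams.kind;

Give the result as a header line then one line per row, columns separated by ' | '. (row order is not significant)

== RESULT ==
teams.kind | n
green | 3
blue | 1

Derivation:
After GROUP BY (2 rows):
teams.kind | n
green | 3
blue | 1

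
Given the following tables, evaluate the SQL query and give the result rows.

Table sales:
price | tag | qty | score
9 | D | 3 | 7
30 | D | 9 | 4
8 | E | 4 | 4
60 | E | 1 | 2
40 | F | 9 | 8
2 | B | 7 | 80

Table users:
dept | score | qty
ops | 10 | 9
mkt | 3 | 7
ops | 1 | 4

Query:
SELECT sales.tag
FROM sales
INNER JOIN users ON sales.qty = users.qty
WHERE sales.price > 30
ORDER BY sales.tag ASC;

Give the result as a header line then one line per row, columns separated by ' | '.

== RESULT ==
sales.tag
F

Derivation:
After JOIN users (4 rows):
sales.price | sales.tag | sales.qty | sales.score | users.dept | users.score | users.qty
30 | D | 9 | 4 | ops | 10 | 9
8 | E | 4 | 4 | ops | 1 | 4
40 | F | 9 | 8 | ops | 10 | 9
2 | B | 7 | 80 | mkt | 3 | 7
After WHERE (1 rows):
sales.price | sales.tag | sales.qty | sales.score | users.dept | users.score | users.qty
40 | F | 9 | 8 | ops | 10 | 9
After SELECT (1 rows):
sales.tag
F
After ORDER BY (1 rows):
sales.tag
F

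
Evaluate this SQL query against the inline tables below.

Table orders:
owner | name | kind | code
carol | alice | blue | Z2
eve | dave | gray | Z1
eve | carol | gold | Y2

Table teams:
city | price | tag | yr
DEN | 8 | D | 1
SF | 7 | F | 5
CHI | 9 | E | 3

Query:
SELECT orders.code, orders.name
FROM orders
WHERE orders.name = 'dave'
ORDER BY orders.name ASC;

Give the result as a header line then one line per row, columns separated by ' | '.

== RESULT ==
orders.code | orders.name
Z1 | dave

Derivation:
After WHERE (1 rows):
orders.owner | orders.name | orders.kind | orders.code
eve | dave | gray | Z1
After SELECT (1 rows):
orders.code | orders.name
Z1 | dave
After ORDER BY (1 rows):
orders.code | orders.name
Z1 | dave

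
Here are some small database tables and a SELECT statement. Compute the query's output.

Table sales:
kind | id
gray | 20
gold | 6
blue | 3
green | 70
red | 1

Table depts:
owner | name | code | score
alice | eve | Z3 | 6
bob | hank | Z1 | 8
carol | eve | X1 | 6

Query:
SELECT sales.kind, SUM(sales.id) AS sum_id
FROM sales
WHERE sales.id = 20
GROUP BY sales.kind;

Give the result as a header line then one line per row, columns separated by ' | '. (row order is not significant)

After WHERE (1 rows):
sales.kind | sales.id
gray | 20
After GROUP BY (1 rows):
sales.kind | sum_id
gray | 20

== RESULT ==
sales.kind | sum_id
gray | 20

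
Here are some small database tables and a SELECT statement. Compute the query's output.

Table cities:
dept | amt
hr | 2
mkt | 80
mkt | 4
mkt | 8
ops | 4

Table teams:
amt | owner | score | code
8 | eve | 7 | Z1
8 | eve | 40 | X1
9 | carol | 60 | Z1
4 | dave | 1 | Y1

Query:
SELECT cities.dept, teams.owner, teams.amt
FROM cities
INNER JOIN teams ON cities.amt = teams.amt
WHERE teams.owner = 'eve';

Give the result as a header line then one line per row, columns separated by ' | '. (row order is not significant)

After JOIN teams (4 rows):
cities.dept | cities.amt | teams.amt | teams.owner | teams.score | teams.code
mkt | 4 | 4 | dave | 1 | Y1
mkt | 8 | 8 | eve | 7 | Z1
mkt | 8 | 8 | eve | 40 | X1
ops | 4 | 4 | dave | 1 | Y1
After WHERE (2 rows):
cities.dept | cities.amt | teams.amt | teams.owner | teams.score | teams.code
mkt | 8 | 8 | eve | 7 | Z1
mkt | 8 | 8 | eve | 40 | X1
After SELECT (2 rows):
cities.dept | teams.owner | teams.amt
mkt | eve | 8
mkt | eve | 8

== RESULT ==
cities.dept | teams.owner | teams.amt
mkt | eve | 8
mkt | eve | 8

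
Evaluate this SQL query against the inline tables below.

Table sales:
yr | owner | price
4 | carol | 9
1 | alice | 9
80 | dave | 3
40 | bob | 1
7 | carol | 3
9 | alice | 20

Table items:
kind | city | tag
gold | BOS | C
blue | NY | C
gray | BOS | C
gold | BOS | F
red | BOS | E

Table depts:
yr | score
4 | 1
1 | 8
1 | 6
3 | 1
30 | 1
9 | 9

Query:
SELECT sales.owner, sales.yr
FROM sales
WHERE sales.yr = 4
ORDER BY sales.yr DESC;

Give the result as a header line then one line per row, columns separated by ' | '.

== RESULT ==
sales.owner | sales.yr
carol | 4

Derivation:
After WHERE (1 rows):
sales.yr | sales.owner | sales.price
4 | carol | 9
After SELECT (1 rows):
sales.owner | sales.yr
carol | 4
After ORDER BY (1 rows):
sales.owner | sales.yr
carol | 4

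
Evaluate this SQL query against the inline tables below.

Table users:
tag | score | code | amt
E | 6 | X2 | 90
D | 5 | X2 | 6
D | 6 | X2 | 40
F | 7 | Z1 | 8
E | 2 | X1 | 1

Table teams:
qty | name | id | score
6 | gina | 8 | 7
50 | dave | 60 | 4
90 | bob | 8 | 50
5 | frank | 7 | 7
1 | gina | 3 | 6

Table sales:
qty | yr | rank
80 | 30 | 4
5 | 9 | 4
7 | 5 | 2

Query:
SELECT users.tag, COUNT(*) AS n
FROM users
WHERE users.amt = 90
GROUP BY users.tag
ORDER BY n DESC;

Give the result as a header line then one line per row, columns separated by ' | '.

== RESULT ==
users.tag | n
E | 1

Derivation:
After WHERE (1 rows):
users.tag | users.score | users.code | users.amt
E | 6 | X2 | 90
After GROUP BY (1 rows):
users.tag | n
E | 1
After ORDER BY (1 rows):
users.tag | n
E | 1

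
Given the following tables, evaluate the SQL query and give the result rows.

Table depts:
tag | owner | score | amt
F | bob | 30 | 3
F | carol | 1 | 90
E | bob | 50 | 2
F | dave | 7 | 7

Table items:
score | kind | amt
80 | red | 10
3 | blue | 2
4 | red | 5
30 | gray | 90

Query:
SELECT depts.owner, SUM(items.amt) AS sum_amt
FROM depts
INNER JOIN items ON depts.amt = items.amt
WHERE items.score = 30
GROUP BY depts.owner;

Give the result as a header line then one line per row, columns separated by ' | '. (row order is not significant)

== RESULT ==
depts.owner | sum_amt
carol | 90

Derivation:
After JOIN items (2 rows):
depts.tag | depts.owner | depts.score | depts.amt | items.score | items.kind | items.amt
F | carol | 1 | 90 | 30 | gray | 90
E | bob | 50 | 2 | 3 | blue | 2
After WHERE (1 rows):
depts.tag | depts.owner | depts.score | depts.amt | items.score | items.kind | items.amt
F | carol | 1 | 90 | 30 | gray | 90
After GROUP BY (1 rows):
depts.owner | sum_amt
carol | 90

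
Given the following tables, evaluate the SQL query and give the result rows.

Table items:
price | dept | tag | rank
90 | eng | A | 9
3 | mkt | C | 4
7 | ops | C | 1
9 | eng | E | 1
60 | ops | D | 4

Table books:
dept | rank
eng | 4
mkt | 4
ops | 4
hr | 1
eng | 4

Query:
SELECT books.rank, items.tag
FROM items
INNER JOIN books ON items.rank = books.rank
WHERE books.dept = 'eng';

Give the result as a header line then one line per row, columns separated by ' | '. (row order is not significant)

== RESULT ==
books.rank | items.tag
4 | C
4 | C
4 | D
4 | D

Derivation:
After JOIN books (10 rows):
items.price | items.dept | items.tag | items.rank | books.dept | books.rank
3 | mkt | C | 4 | eng | 4
3 | mkt | C | 4 | mkt | 4
3 | mkt | C | 4 | ops | 4
3 | mkt | C | 4 | eng | 4
7 | ops | C | 1 | hr | 1
9 | eng | E | 1 | hr | 1
60 | ops | D | 4 | eng | 4
60 | ops | D | 4 | mkt | 4
60 | ops | D | 4 | ops | 4
60 | ops | D | 4 | eng | 4
After WHERE (4 rows):
items.price | items.dept | items.tag | items.rank | books.dept | books.rank
3 | mkt | C | 4 | eng | 4
3 | mkt | C | 4 | eng | 4
60 | ops | D | 4 | eng | 4
60 | ops | D | 4 | eng | 4
After SELECT (4 rows):
books.rank | items.tag
4 | C
4 | C
4 | D
4 | D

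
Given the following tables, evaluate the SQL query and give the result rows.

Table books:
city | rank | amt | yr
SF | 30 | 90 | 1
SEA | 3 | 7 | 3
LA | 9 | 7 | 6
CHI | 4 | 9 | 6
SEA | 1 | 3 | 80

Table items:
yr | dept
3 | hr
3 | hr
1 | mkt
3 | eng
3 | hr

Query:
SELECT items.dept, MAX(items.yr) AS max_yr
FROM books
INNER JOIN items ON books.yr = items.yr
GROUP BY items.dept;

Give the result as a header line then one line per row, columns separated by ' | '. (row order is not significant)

After JOIN items (5 rows):
books.city | books.rank | books.amt | books.yr | items.yr | items.dept
SF | 30 | 90 | 1 | 1 | mkt
SEA | 3 | 7 | 3 | 3 | hr
SEA | 3 | 7 | 3 | 3 | hr
SEA | 3 | 7 | 3 | 3 | eng
SEA | 3 | 7 | 3 | 3 | hr
After GROUP BY (3 rows):
items.dept | max_yr
mkt | 1
hr | 3
eng | 3

== RESULT ==
items.dept | max_yr
mkt | 1
hr | 3
eng | 3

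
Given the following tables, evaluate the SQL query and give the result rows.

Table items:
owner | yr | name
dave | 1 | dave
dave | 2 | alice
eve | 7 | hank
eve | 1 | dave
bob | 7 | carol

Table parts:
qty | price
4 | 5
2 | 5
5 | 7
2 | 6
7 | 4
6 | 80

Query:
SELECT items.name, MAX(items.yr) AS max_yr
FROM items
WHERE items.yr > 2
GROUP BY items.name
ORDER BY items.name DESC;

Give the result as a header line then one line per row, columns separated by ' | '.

After WHERE (2 rows):
items.owner | items.yr | items.name
eve | 7 | hank
bob | 7 | carol
After GROUP BY (2 rows):
items.name | max_yr
hank | 7
carol | 7
After ORDER BY (2 rows):
items.name | max_yr
hank | 7
carol | 7

== RESULT ==
items.name | max_yr
hank | 7
carol | 7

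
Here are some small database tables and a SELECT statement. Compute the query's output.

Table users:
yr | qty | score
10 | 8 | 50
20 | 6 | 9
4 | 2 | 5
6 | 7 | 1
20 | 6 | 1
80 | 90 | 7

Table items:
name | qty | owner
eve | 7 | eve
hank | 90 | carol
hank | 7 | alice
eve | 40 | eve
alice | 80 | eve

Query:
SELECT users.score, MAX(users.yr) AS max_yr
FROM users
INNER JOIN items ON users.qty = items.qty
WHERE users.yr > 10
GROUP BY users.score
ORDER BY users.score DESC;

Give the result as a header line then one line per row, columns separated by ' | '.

== RESULT ==
users.score | max_yr
7 | 80

Derivation:
After JOIN items (3 rows):
users.yr | users.qty | users.score | items.name | items.qty | items.owner
6 | 7 | 1 | eve | 7 | eve
6 | 7 | 1 | hank | 7 | alice
80 | 90 | 7 | hank | 90 | carol
After WHERE (1 rows):
users.yr | users.qty | users.score | items.name | items.qty | items.owner
80 | 90 | 7 | hank | 90 | carol
After GROUP BY (1 rows):
users.score | max_yr
7 | 80
After ORDER BY (1 rows):
users.score | max_yr
7 | 80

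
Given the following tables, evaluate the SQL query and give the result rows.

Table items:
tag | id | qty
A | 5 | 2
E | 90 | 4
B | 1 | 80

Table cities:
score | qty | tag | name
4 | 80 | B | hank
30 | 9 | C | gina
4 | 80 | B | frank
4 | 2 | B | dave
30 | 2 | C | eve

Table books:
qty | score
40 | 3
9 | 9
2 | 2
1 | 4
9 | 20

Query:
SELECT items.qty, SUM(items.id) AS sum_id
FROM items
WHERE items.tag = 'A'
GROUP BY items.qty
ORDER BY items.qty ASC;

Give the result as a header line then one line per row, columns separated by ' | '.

After WHERE (1 rows):
items.tag | items.id | items.qty
A | 5 | 2
After GROUP BY (1 rows):
items.qty | sum_id
2 | 5
After ORDER BY (1 rows):
items.qty | sum_id
2 | 5

== RESULT ==
items.qty | sum_id
2 | 5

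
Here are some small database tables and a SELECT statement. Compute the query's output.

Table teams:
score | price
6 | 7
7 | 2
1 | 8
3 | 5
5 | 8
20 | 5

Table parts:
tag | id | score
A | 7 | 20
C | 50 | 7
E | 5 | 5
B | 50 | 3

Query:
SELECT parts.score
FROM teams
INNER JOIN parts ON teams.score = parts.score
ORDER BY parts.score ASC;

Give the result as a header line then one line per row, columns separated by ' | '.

== RESULT ==
parts.score
3
5
7
20

Derivation:
After JOIN parts (4 rows):
teams.score | teams.price | parts.tag | parts.id | parts.score
7 | 2 | C | 50 | 7
3 | 5 | B | 50 | 3
5 | 8 | E | 5 | 5
20 | 5 | A | 7 | 20
After SELECT (4 rows):
parts.score
7
3
5
20
After ORDER BY (4 rows):
parts.score
3
5
7
20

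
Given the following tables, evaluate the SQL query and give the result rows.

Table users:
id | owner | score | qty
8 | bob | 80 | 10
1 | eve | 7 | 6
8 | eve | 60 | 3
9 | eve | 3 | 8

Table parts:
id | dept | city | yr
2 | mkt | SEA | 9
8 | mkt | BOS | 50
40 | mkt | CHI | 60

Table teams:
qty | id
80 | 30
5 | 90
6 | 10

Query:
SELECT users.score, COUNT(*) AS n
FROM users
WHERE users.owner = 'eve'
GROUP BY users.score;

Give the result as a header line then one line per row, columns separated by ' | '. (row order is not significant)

After WHERE (3 rows):
users.id | users.owner | users.score | users.qty
1 | eve | 7 | 6
8 | eve | 60 | 3
9 | eve | 3 | 8
After GROUP BY (3 rows):
users.score | n
7 | 1
60 | 1
3 | 1

== RESULT ==
users.score | n
7 | 1
60 | 1
3 | 1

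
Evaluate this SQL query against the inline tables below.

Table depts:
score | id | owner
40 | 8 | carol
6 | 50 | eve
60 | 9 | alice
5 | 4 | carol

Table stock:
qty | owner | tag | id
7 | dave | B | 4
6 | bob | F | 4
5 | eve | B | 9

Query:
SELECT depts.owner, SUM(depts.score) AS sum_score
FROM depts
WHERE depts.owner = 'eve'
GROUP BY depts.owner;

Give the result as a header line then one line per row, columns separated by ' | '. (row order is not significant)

== RESULT ==
depts.owner | sum_score
eve | 6

Derivation:
After WHERE (1 rows):
depts.score | depts.id | depts.owner
6 | 50 | eve
After GROUP BY (1 rows):
depts.owner | sum_score
eve | 6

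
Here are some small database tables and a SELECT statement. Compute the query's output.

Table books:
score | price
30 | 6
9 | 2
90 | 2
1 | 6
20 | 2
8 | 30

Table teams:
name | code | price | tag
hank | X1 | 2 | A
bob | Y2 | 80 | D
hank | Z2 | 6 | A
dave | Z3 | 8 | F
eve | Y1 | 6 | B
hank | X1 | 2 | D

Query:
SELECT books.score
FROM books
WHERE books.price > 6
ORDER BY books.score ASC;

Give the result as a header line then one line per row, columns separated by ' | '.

After WHERE (1 rows):
books.score | books.price
8 | 30
After SELECT (1 rows):
books.score
8
After ORDER BY (1 rows):
books.score
8

== RESULT ==
books.score
8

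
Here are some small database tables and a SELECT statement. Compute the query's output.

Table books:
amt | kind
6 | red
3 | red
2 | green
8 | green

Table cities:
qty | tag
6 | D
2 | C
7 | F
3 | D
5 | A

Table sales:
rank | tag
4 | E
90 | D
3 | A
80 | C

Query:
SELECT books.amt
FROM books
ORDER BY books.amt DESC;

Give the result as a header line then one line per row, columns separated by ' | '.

== RESULT ==
books.amt
8
6
3
2

Derivation:
After SELECT (4 rows):
books.amt
6
3
2
8
After ORDER BY (4 rows):
books.amt
8
6
3
2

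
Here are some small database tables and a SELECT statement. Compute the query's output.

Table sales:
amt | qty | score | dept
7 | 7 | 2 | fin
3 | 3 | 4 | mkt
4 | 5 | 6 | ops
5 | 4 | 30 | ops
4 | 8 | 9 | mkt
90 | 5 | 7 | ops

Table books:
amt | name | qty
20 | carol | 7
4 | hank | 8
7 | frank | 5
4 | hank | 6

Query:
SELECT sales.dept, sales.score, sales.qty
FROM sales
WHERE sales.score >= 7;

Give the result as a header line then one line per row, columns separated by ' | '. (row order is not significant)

== RESULT ==
sales.dept | sales.score | sales.qty
ops | 30 | 4
mkt | 9 | 8
ops | 7 | 5

Derivation:
After WHERE (3 rows):
sales.amt | sales.qty | sales.score | sales.dept
5 | 4 | 30 | ops
4 | 8 | 9 | mkt
90 | 5 | 7 | ops
After SELECT (3 rows):
sales.dept | sales.score | sales.qty
ops | 30 | 4
mkt | 9 | 8
ops | 7 | 5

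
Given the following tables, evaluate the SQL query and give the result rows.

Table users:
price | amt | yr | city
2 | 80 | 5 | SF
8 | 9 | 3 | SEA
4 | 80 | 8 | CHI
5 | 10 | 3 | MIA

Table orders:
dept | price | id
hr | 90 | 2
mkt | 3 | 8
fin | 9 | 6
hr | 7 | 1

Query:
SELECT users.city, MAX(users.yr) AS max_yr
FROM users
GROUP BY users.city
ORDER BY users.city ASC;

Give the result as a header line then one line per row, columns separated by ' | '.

After GROUP BY (4 rows):
users.city | max_yr
SF | 5
SEA | 3
CHI | 8
MIA | 3
After ORDER BY (4 rows):
users.city | max_yr
CHI | 8
MIA | 3
SEA | 3
SF | 5

== RESULT ==
users.city | max_yr
CHI | 8
MIA | 3
SEA | 3
SF | 5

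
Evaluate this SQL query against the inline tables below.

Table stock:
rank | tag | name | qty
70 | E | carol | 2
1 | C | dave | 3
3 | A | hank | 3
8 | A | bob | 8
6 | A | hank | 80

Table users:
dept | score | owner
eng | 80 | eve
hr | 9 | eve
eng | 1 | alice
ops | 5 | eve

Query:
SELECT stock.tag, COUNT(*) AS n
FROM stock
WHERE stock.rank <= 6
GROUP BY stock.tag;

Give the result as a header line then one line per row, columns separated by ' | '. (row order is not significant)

After WHERE (3 rows):
stock.rank | stock.tag | stock.name | stock.qty
1 | C | dave | 3
3 | A | hank | 3
6 | A | hank | 80
After GROUP BY (2 rows):
stock.tag | n
C | 1
A | 2

== RESULT ==
stock.tag | n
C | 1
A | 2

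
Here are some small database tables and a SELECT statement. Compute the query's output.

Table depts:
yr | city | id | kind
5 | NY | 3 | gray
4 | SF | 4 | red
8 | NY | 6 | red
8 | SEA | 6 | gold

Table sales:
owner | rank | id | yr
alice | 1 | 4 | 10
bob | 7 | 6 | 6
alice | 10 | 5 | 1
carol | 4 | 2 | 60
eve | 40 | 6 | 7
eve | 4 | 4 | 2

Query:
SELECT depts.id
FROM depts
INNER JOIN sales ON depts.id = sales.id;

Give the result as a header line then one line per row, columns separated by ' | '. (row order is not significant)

After JOIN sales (6 rows):
depts.yr | depts.city | depts.id | depts.kind | sales.owner | sales.rank | sales.id | sales.yr
4 | SF | 4 | red | alice | 1 | 4 | 10
4 | SF | 4 | red | eve | 4 | 4 | 2
8 | NY | 6 | red | bob | 7 | 6 | 6
8 | NY | 6 | red | eve | 40 | 6 | 7
8 | SEA | 6 | gold | bob | 7 | 6 | 6
8 | SEA | 6 | gold | eve | 40 | 6 | 7
After SELECT (6 rows):
depts.id
4
4
6
6
6
6

== RESULT ==
depts.id
4
4
6
6
6
6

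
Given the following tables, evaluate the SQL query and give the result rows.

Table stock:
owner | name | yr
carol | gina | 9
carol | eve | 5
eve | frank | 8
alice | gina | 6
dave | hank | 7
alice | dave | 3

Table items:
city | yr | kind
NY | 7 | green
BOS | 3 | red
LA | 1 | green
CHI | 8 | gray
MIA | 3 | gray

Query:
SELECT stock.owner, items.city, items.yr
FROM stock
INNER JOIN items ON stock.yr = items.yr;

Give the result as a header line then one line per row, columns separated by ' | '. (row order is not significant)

After JOIN items (4 rows):
stock.owner | stock.name | stock.yr | items.city | items.yr | items.kind
eve | frank | 8 | CHI | 8 | gray
dave | hank | 7 | NY | 7 | green
alice | dave | 3 | BOS | 3 | red
alice | dave | 3 | MIA | 3 | gray
After SELECT (4 rows):
stock.owner | items.city | items.yr
eve | CHI | 8
dave | NY | 7
alice | BOS | 3
alice | MIA | 3

== RESULT ==
stock.owner | items.city | items.yr
eve | CHI | 8
dave | NY | 7
alice | BOS | 3
alice | MIA | 3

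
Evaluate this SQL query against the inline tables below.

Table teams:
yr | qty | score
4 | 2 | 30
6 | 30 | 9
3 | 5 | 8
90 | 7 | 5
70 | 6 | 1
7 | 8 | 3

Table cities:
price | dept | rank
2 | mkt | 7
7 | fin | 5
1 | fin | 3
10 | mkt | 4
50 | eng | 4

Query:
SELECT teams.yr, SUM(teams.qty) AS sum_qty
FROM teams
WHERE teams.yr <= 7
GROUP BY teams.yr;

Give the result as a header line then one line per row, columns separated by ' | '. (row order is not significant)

After WHERE (4 rows):
teams.yr | teams.qty | teams.score
4 | 2 | 30
6 | 30 | 9
3 | 5 | 8
7 | 8 | 3
After GROUP BY (4 rows):
teams.yr | sum_qty
4 | 2
6 | 30
3 | 5
7 | 8

== RESULT ==
teams.yr | sum_qty
4 | 2
6 | 30
3 | 5
7 | 8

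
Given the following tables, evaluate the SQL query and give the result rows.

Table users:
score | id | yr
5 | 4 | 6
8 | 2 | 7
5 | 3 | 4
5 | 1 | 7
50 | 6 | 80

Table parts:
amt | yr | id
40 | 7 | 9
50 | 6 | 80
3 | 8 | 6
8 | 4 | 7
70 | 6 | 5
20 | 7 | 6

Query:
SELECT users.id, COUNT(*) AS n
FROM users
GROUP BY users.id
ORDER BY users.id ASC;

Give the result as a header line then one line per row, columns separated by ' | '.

After GROUP BY (5 rows):
users.id | n
4 | 1
2 | 1
3 | 1
1 | 1
6 | 1
After ORDER BY (5 rows):
users.id | n
1 | 1
2 | 1
3 | 1
4 | 1
6 | 1

== RESULT ==
users.id | n
1 | 1
2 | 1
3 | 1
4 | 1
6 | 1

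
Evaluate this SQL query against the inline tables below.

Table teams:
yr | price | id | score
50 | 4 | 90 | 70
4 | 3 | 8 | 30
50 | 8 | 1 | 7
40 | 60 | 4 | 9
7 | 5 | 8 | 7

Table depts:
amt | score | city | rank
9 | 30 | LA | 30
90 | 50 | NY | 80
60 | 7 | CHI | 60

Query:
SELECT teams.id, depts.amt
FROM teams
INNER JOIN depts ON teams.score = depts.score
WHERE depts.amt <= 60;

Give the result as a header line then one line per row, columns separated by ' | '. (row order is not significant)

After JOIN depts (3 rows):
teams.yr | teams.price | teams.id | teams.score | depts.amt | depts.score | depts.city | depts.rank
4 | 3 | 8 | 30 | 9 | 30 | LA | 30
50 | 8 | 1 | 7 | 60 | 7 | CHI | 60
7 | 5 | 8 | 7 | 60 | 7 | CHI | 60
After WHERE (3 rows):
teams.yr | teams.price | teams.id | teams.score | depts.amt | depts.score | depts.city | depts.rank
4 | 3 | 8 | 30 | 9 | 30 | LA | 30
50 | 8 | 1 | 7 | 60 | 7 | CHI | 60
7 | 5 | 8 | 7 | 60 | 7 | CHI | 60
After SELECT (3 rows):
teams.id | depts.amt
8 | 9
1 | 60
8 | 60

== RESULT ==
teams.id | depts.amt
8 | 9
1 | 60
8 | 60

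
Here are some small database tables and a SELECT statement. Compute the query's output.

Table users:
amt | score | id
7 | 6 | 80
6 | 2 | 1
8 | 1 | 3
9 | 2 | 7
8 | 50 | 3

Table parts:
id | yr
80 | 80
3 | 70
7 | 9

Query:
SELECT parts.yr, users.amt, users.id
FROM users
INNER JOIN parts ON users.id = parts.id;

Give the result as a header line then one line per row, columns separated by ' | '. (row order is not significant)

After JOIN parts (4 rows):
users.amt | users.score | users.id | parts.id | parts.yr
7 | 6 | 80 | 80 | 80
8 | 1 | 3 | 3 | 70
9 | 2 | 7 | 7 | 9
8 | 50 | 3 | 3 | 70
After SELECT (4 rows):
parts.yr | users.amt | users.id
80 | 7 | 80
70 | 8 | 3
9 | 9 | 7
70 | 8 | 3

== RESULT ==
parts.yr | users.amt | users.id
80 | 7 | 80
70 | 8 | 3
9 | 9 | 7
70 | 8 | 3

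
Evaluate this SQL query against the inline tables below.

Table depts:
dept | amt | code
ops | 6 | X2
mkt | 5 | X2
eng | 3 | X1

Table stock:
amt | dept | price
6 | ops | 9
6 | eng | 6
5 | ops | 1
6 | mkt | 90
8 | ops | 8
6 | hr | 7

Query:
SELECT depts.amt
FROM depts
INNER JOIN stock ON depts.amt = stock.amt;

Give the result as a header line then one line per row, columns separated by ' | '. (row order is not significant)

After JOIN stock (5 rows):
depts.dept | depts.amt | depts.code | stock.amt | stock.dept | stock.price
ops | 6 | X2 | 6 | ops | 9
ops | 6 | X2 | 6 | eng | 6
ops | 6 | X2 | 6 | mkt | 90
ops | 6 | X2 | 6 | hr | 7
mkt | 5 | X2 | 5 | ops | 1
After SELECT (5 rows):
depts.amt
6
6
6
6
5

== RESULT ==
depts.amt
6
6
6
6
5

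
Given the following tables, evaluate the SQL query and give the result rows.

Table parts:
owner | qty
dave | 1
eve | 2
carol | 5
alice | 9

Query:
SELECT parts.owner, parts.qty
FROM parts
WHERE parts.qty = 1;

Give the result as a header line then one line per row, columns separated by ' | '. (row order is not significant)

== RESULT ==
parts.owner | parts.qty
dave | 1

Derivation:
After WHERE (1 rows):
parts.owner | parts.qty
dave | 1
After SELECT (1 rows):
parts.owner | parts.qty
dave | 1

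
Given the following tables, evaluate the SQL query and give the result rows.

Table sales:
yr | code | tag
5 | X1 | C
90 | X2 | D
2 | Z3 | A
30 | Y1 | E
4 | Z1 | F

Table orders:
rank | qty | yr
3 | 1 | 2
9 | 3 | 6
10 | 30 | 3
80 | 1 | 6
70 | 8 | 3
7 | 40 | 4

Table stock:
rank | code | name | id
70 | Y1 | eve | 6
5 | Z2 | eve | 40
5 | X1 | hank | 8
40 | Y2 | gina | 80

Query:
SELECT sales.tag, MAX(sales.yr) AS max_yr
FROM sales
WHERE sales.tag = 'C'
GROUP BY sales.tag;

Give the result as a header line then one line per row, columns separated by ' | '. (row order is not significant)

After WHERE (1 rows):
sales.yr | sales.code | sales.tag
5 | X1 | C
After GROUP BY (1 rows):
sales.tag | max_yr
C | 5

== RESULT ==
sales.tag | max_yr
C | 5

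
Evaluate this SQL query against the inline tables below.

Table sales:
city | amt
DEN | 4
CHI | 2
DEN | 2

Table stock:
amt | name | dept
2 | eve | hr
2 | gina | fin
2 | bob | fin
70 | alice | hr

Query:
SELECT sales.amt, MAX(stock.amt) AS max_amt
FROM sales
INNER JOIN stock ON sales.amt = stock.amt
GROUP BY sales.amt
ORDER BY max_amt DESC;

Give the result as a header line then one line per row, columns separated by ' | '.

== RESULT ==
sales.amt | max_amt
2 | 2

Derivation:
After JOIN stock (6 rows):
sales.city | sales.amt | stock.amt | stock.name | stock.dept
CHI | 2 | 2 | eve | hr
CHI | 2 | 2 | gina | fin
CHI | 2 | 2 | bob | fin
DEN | 2 | 2 | eve | hr
DEN | 2 | 2 | gina | fin
DEN | 2 | 2 | bob | fin
After GROUP BY (1 rows):
sales.amt | max_amt
2 | 2
After ORDER BY (1 rows):
sales.amt | max_amt
2 | 2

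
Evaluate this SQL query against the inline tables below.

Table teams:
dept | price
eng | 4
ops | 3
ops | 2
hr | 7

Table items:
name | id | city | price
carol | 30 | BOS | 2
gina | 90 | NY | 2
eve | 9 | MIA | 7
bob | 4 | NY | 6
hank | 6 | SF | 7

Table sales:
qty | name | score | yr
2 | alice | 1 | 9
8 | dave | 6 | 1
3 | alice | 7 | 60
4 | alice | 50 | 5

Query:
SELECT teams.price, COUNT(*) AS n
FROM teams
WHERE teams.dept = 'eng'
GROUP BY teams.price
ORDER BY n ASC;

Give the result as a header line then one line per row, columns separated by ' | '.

== RESULT ==
teams.price | n
4 | 1

Derivation:
After WHERE (1 rows):
teams.dept | teams.price
eng | 4
After GROUP BY (1 rows):
teams.price | n
4 | 1
After ORDER BY (1 rows):
teams.price | n
4 | 1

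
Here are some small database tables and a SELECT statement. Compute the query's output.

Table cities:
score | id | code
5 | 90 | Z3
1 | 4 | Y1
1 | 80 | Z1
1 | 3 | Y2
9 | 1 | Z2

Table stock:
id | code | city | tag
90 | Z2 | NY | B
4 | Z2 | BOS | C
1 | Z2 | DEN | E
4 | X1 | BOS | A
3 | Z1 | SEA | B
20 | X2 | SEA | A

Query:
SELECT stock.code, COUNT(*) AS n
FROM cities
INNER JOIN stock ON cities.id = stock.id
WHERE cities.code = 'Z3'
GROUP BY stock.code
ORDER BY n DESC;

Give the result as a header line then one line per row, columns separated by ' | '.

== RESULT ==
stock.code | n
Z2 | 1

Derivation:
After JOIN stock (5 rows):
cities.score | cities.id | cities.code | stock.id | stock.code | stock.city | stock.tag
5 | 90 | Z3 | 90 | Z2 | NY | B
1 | 4 | Y1 | 4 | Z2 | BOS | C
1 | 4 | Y1 | 4 | X1 | BOS | A
1 | 3 | Y2 | 3 | Z1 | SEA | B
9 | 1 | Z2 | 1 | Z2 | DEN | E
After WHERE (1 rows):
cities.score | cities.id | cities.code | stock.id | stock.code | stock.city | stock.tag
5 | 90 | Z3 | 90 | Z2 | NY | B
After GROUP BY (1 rows):
stock.code | n
Z2 | 1
After ORDER BY (1 rows):
stock.code | n
Z2 | 1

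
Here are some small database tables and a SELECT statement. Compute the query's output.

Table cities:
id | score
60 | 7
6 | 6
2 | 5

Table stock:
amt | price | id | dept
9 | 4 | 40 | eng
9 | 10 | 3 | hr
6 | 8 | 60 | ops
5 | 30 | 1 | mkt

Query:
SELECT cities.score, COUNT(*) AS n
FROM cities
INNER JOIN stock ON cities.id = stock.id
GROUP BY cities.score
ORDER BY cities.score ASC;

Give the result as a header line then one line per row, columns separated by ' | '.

== RESULT ==
cities.score | n
7 | 1

Derivation:
After JOIN stock (1 rows):
cities.id | cities.score | stock.amt | stock.price | stock.id | stock.dept
60 | 7 | 6 | 8 | 60 | ops
After GROUP BY (1 rows):
cities.score | n
7 | 1
After ORDER BY (1 rows):
cities.score | n
7 | 1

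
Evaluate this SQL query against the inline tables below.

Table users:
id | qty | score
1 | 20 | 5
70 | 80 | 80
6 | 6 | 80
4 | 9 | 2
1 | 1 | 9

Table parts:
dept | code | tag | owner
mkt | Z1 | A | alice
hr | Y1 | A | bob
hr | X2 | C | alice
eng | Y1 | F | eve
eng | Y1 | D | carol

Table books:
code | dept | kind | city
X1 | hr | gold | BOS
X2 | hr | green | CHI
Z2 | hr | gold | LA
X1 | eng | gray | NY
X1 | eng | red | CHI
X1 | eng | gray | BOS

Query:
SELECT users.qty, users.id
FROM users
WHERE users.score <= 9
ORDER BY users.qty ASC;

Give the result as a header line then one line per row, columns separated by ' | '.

After WHERE (3 rows):
users.id | users.qty | users.score
1 | 20 | 5
4 | 9 | 2
1 | 1 | 9
After SELECT (3 rows):
users.qty | users.id
20 | 1
9 | 4
1 | 1
After ORDER BY (3 rows):
users.qty | users.id
1 | 1
9 | 4
20 | 1

== RESULT ==
users.qty | users.id
1 | 1
9 | 4
20 | 1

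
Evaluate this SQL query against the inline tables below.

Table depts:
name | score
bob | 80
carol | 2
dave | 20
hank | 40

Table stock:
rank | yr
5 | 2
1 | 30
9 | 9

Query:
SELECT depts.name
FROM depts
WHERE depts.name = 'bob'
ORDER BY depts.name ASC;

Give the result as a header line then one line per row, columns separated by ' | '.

== RESULT ==
depts.name
bob

Derivation:
After WHERE (1 rows):
depts.name | depts.score
bob | 80
After SELECT (1 rows):
depts.name
bob
After ORDER BY (1 rows):
depts.name
bob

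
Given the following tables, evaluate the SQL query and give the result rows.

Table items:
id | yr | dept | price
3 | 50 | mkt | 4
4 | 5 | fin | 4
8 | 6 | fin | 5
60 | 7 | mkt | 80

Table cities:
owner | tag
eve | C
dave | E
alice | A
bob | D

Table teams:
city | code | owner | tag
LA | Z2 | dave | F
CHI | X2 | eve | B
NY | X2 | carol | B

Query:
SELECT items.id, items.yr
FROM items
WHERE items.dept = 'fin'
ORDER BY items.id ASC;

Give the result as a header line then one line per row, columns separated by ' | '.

After WHERE (2 rows):
items.id | items.yr | items.dept | items.price
4 | 5 | fin | 4
8 | 6 | fin | 5
After SELECT (2 rows):
items.id | items.yr
4 | 5
8 | 6
After ORDER BY (2 rows):
items.id | items.yr
4 | 5
8 | 6

== RESULT ==
items.id | items.yr
4 | 5
8 | 6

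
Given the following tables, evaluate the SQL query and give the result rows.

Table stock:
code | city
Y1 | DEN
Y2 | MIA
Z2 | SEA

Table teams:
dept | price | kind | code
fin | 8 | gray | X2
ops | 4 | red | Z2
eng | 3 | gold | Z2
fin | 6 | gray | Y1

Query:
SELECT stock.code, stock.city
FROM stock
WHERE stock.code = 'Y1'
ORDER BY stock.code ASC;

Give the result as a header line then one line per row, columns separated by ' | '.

== RESULT ==
stock.code | stock.city
Y1 | DEN

Derivation:
After WHERE (1 rows):
stock.code | stock.city
Y1 | DEN
After SELECT (1 rows):
stock.code | stock.city
Y1 | DEN
After ORDER BY (1 rows):
stock.code | stock.city
Y1 | DEN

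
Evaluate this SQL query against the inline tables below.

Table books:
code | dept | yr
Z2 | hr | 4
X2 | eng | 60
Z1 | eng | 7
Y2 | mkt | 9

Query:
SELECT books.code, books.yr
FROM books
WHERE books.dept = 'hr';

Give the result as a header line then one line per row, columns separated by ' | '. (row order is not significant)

== RESULT ==
books.code | books.yr
Z2 | 4

Derivation:
After WHERE (1 rows):
books.code | books.dept | books.yr
Z2 | hr | 4
After SELECT (1 rows):
books.code | books.yr
Z2 | 4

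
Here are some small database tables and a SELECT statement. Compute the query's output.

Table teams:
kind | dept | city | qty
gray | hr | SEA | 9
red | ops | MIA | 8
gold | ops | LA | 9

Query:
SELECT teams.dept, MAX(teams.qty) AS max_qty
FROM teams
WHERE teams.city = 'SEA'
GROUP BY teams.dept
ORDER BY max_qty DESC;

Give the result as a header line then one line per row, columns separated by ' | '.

== RESULT ==
teams.dept | max_qty
hr | 9

Derivation:
After WHERE (1 rows):
teams.kind | teams.dept | teams.city | teams.qty
gray | hr | SEA | 9
After GROUP BY (1 rows):
teams.dept | max_qty
hr | 9
After ORDER BY (1 rows):
teams.dept | max_qty
hr | 9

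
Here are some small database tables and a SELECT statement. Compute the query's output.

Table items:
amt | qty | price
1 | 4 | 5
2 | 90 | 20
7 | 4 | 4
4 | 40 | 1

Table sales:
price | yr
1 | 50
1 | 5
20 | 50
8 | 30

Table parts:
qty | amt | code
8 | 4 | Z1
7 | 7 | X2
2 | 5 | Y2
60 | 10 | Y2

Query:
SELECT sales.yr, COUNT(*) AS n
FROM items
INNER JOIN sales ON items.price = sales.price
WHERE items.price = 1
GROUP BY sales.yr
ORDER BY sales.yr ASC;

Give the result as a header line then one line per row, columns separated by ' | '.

== RESULT ==
sales.yr | n
5 | 1
50 | 1

Derivation:
After JOIN sales (3 rows):
items.amt | items.qty | items.price | sales.price | sales.yr
2 | 90 | 20 | 20 | 50
4 | 40 | 1 | 1 | 50
4 | 40 | 1 | 1 | 5
After WHERE (2 rows):
items.amt | items.qty | items.price | sales.price | sales.yr
4 | 40 | 1 | 1 | 50
4 | 40 | 1 | 1 | 5
After GROUP BY (2 rows):
sales.yr | n
50 | 1
5 | 1
After ORDER BY (2 rows):
sales.yr | n
5 | 1
50 | 1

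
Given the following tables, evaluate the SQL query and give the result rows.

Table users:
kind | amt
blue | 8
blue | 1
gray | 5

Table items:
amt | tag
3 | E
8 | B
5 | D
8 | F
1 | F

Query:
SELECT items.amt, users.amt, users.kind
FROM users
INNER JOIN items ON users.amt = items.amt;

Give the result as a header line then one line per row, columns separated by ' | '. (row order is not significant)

== RESULT ==
items.amt | users.amt | users.kind
8 | 8 | blue
8 | 8 | blue
1 | 1 | blue
5 | 5 | gray

Derivation:
After JOIN items (4 rows):
users.kind | users.amt | items.amt | items.tag
blue | 8 | 8 | B
blue | 8 | 8 | F
blue | 1 | 1 | F
gray | 5 | 5 | D
After SELECT (4 rows):
items.amt | users.amt | users.kind
8 | 8 | blue
8 | 8 | blue
1 | 1 | blue
5 | 5 | gray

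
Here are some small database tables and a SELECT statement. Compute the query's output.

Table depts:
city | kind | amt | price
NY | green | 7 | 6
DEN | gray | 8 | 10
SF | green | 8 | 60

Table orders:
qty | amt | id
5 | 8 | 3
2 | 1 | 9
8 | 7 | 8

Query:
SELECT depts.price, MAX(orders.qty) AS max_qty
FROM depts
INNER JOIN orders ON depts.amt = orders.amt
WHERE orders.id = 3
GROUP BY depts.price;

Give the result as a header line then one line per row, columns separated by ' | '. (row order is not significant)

== RESULT ==
depts.price | max_qty
10 | 5
60 | 5

Derivation:
After JOIN orders (3 rows):
depts.city | depts.kind | depts.amt | depts.price | orders.qty | orders.amt | orders.id
NY | green | 7 | 6 | 8 | 7 | 8
DEN | gray | 8 | 10 | 5 | 8 | 3
SF | green | 8 | 60 | 5 | 8 | 3
After WHERE (2 rows):
depts.city | depts.kind | depts.amt | depts.price | orders.qty | orders.amt | orders.id
DEN | gray | 8 | 10 | 5 | 8 | 3
SF | green | 8 | 60 | 5 | 8 | 3
After GROUP BY (2 rows):
depts.price | max_qty
10 | 5
60 | 5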